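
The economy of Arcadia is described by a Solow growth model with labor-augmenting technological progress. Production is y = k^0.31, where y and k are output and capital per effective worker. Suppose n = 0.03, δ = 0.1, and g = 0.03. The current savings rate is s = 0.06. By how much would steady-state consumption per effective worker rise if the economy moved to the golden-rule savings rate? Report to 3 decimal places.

The effective depreciation rate is n + g + δ = 0.03 + 0.03 + 0.1 = 0.16.
Current steady state (s = 0.06): k* = (0.06/0.16)^(1/0.69) ≈ 0.2414, y* = 0.2414^0.31 ≈ 0.6436, c* = (1−0.06)·0.6436 ≈ 0.6050.
Setting f'(k) = n+g+δ gives 0.31·k^(0.31−1) = 0.16, hence k_gold = (0.31/0.16)^(1/0.69) ≈ 2.6079.
y_gold = 2.6079^0.31 ≈ 1.3460, c_gold = y_gold − 0.16·k_gold ≈ 0.9288.
Gain: Δc = 0.9288 − 0.6050 ≈ 0.3238.

Δc ≈ 0.324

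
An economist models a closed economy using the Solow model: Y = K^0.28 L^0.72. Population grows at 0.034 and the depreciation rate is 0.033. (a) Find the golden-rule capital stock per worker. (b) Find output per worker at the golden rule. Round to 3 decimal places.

(a) k_gold ≈ 7.288; (b) y_gold ≈ 1.744

n + δ = 0.034 + 0.033 = 0.067.
Golden rule sets MPK = n+δ: 0.28·k^(0.28−1) = 0.067, so k_gold = (0.28/0.067)^(1/0.72) ≈ 7.2881.
y_gold = 7.2881^0.28 ≈ 1.7439.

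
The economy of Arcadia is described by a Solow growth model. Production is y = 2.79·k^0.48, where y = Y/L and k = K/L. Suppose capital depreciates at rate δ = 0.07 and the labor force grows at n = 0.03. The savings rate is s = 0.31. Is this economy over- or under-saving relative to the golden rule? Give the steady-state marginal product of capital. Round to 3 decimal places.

under-saving; MPK ≈ 0.155

n + δ = 0.03 + 0.07 = 0.1.
Steady-state k*: s·A·k^0.48 = 0.1·k gives k* = (0.31·2.79/0.1)^(1/0.52) ≈ 63.3662.
MPK = 0.48·2.79·63.3662^(-0.52) ≈ 0.1548.
MPK > n+δ = 0.1, so the economy is dynamically efficient (under-saving).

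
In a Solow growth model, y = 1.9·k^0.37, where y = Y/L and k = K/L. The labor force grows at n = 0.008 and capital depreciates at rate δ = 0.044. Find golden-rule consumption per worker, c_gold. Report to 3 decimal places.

c_gold ≈ 5.525

Break-even investment rate: n + δ = 0.008 + 0.044 = 0.052.
Golden rule sets MPK = n+δ: 0.37·1.9·k^(0.37−1) = 0.052, so k_gold = (0.37·1.9/0.052)^(1/0.63) ≈ 62.3967.
y_gold = 1.9·62.3967^0.37 ≈ 8.7693.
c_gold = y_gold − (n+δ)·k_gold = 8.7693 − 0.052·62.3967 ≈ 5.5246.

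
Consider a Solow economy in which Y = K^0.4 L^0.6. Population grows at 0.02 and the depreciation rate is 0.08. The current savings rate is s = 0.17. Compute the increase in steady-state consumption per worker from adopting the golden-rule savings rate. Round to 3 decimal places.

The effective depreciation rate is n + δ = 0.02 + 0.08 = 0.1.
Current steady state (s = 0.17): k* = (0.17/0.1)^(1/0.6) ≈ 2.4215, y* = 2.4215^0.4 ≈ 1.4244, c* = (1−0.17)·1.4244 ≈ 1.1823.
Golden rule sets MPK = n+δ: 0.4·k^(0.4−1) = 0.1, so k_gold = (0.4/0.1)^(1/0.6) ≈ 10.0794.
y_gold = 10.0794^0.4 ≈ 2.5198, c_gold = y_gold − 0.1·k_gold ≈ 1.5119.
Gain: Δc = 1.5119 − 1.1823 ≈ 0.3297.

Δc ≈ 0.330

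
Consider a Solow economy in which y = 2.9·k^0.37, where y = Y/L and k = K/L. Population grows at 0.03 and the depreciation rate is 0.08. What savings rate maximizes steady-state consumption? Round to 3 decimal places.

The effective depreciation rate is n + δ = 0.03 + 0.08 = 0.11.
At the golden rule MPK = n+δ, and in any Cobb-Douglas steady state s = (n+δ)·k/y = MPK·k/y = capital's share 0.37.

s_gold = 0.370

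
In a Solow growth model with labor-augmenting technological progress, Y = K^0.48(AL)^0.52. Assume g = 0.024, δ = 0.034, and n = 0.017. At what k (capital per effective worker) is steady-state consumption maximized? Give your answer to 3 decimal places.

The effective depreciation rate is n + g + δ = 0.017 + 0.024 + 0.034 = 0.075.
Setting f'(k) = n+g+δ gives 0.48·k^(0.48−1) = 0.075, hence k_gold = (0.48/0.075)^(1/0.52) ≈ 35.5096.

k_gold ≈ 35.510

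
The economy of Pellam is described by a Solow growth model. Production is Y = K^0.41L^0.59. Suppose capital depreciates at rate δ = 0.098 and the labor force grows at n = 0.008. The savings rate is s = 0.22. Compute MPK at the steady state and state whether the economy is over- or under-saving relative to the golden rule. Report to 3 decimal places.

under-saving; MPK ≈ 0.198

Capital per worker breaks even when investment replaces (n + δ)·k; here n + δ = 0.106.
Steady-state k*: s·k^0.41 = 0.106·k gives k* = (0.22/0.106)^(1/0.59) ≈ 3.4474.
MPK = 0.41·3.4474^(-0.59) ≈ 0.1975.
MPK > n+δ = 0.106, so the economy is dynamically efficient (under-saving).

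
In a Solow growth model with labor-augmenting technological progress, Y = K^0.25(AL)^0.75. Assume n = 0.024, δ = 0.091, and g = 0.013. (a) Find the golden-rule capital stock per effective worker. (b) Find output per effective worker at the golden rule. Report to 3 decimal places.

n + g + δ = 0.024 + 0.013 + 0.091 = 0.128.
Setting f'(k) = n+g+δ gives 0.25·k^(0.25−1) = 0.128, hence k_gold = (0.25/0.128)^(1/0.75) ≈ 2.4414.
y_gold = 2.4414^0.25 ≈ 1.2500.

(a) k_gold ≈ 2.441; (b) y_gold ≈ 1.250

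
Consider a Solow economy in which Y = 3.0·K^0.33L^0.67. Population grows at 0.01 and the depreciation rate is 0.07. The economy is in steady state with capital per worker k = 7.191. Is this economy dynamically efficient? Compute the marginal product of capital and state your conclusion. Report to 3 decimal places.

The effective depreciation rate is n + δ = 0.01 + 0.07 = 0.08.
MPK = 0.33·3.0·k^(0.33−1) = 0.33·3.0·7.191^(-0.67) ≈ 0.2640.
MPK > 0.08, so the economy is dynamically efficient (under-saving).

dynamically efficient; MPK ≈ 0.264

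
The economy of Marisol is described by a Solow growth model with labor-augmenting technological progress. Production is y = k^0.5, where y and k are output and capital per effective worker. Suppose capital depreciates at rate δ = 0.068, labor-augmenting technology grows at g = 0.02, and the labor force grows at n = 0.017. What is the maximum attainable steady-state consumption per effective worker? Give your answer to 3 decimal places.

Break-even investment rate: n + g + δ = 0.017 + 0.02 + 0.068 = 0.105.
At the golden rule the marginal product of capital equals n+g+δ: 0.5·k^(0.5−1) = 0.105. Solving, k_gold = (0.5/0.105)^(1/0.5) ≈ 22.6757.
y_gold = 22.6757^0.5 ≈ 4.7619.
c_gold = y_gold − (n+g+δ)·k_gold = 4.7619 − 0.105·22.6757 ≈ 2.3810.

c_gold ≈ 2.381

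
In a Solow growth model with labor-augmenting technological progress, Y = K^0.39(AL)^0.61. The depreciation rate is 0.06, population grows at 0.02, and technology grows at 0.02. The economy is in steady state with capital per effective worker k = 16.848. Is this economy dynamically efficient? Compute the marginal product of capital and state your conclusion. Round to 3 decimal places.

dynamically inefficient; MPK ≈ 0.070

Capital per effective worker breaks even when investment replaces (n + g + δ)·k; here n + g + δ = 0.1.
MPK = 0.39·k^(0.39−1) = 0.39·16.848^(-0.61) ≈ 0.0696.
MPK < 0.1, so the economy is dynamically inefficient (over-saving).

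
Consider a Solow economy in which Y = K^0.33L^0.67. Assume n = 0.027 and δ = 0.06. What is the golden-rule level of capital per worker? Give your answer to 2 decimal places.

k_gold ≈ 7.31

Capital per worker breaks even when investment replaces (n + δ)·k; here n + δ = 0.087.
At the golden rule the marginal product of capital equals n+δ: 0.33·k^(0.33−1) = 0.087. Solving, k_gold = (0.33/0.087)^(1/0.67) ≈ 7.3143.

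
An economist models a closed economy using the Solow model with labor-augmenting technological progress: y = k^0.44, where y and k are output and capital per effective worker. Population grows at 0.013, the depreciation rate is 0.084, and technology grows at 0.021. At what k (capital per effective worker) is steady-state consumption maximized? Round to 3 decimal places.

Break-even investment rate: n + g + δ = 0.013 + 0.021 + 0.084 = 0.118.
Maximizing c = f(k) − (n+g+δ)·k gives f'(k) = n+g+δ, i.e. 0.44·k^(0.44−1) = 0.118, so k_gold = (0.44/0.118)^(1/0.56) ≈ 10.4873.

k_gold ≈ 10.487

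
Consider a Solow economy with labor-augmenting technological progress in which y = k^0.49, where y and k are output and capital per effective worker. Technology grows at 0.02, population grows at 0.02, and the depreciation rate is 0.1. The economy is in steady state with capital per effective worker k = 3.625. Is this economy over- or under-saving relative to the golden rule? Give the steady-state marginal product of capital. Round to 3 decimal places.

under-saving; MPK ≈ 0.254

Break-even investment rate: n + g + δ = 0.02 + 0.02 + 0.1 = 0.14.
MPK = 0.49·k^(0.49−1) = 0.49·3.625^(-0.51) ≈ 0.2541.
MPK > 0.14, so the economy is dynamically efficient (under-saving).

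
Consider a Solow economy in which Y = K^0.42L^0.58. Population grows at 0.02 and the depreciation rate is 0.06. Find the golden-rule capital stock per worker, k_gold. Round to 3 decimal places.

Break-even investment rate: n + δ = 0.02 + 0.06 = 0.08.
At the golden rule the marginal product of capital equals n+δ: 0.42·k^(0.42−1) = 0.08. Solving, k_gold = (0.42/0.08)^(1/0.58) ≈ 17.4443.

k_gold ≈ 17.444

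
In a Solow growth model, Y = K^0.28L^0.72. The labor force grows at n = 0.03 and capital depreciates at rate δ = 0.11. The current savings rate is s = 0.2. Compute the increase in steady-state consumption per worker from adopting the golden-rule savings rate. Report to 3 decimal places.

The effective depreciation rate is n + δ = 0.03 + 0.11 = 0.14.
Current steady state (s = 0.2): k* = (0.2/0.14)^(1/0.72) ≈ 1.6411, y* = 1.6411^0.28 ≈ 1.1488, c* = (1−0.2)·1.1488 ≈ 0.9190.
Maximizing c = f(k) − (n+δ)·k gives f'(k) = n+δ, i.e. 0.28·k^(0.28−1) = 0.14, so k_gold = (0.28/0.14)^(1/0.72) ≈ 2.6188.
y_gold = 2.6188^0.28 ≈ 1.3094, c_gold = y_gold − 0.14·k_gold ≈ 0.9428.
Gain: Δc = 0.9428 − 0.9190 ≈ 0.0237.

Δc ≈ 0.024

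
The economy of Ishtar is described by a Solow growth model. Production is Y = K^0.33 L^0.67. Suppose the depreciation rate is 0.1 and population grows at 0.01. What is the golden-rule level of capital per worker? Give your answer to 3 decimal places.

n + δ = 0.01 + 0.1 = 0.11.
Maximizing c = f(k) − (n+δ)·k gives f'(k) = n+δ, i.e. 0.33·k^(0.33−1) = 0.11, so k_gold = (0.33/0.11)^(1/0.67) ≈ 5.1537.

k_gold ≈ 5.154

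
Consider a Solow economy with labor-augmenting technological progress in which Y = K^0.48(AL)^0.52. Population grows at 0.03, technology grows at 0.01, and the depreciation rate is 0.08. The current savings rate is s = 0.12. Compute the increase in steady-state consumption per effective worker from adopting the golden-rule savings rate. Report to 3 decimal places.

Δc ≈ 0.990

n + g + δ = 0.03 + 0.01 + 0.08 = 0.12.
Current steady state (s = 0.12): k* = (0.12/0.12)^(1/0.52) ≈ 1.0000, y* = 1.0000^0.48 ≈ 1.0000, c* = (1−0.12)·1.0000 ≈ 0.8800.
At the golden rule the marginal product of capital equals n+g+δ: 0.48·k^(0.48−1) = 0.12. Solving, k_gold = (0.48/0.12)^(1/0.52) ≈ 14.3816.
y_gold = 14.3816^0.48 ≈ 3.5954, c_gold = y_gold − 0.12·k_gold ≈ 1.8696.
Gain: Δc = 1.8696 − 0.8800 ≈ 0.9896.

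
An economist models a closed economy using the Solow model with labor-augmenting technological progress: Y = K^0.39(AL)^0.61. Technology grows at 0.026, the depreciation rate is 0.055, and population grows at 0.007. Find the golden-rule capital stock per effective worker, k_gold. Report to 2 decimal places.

k_gold ≈ 11.48

Capital per effective worker breaks even when investment replaces (n + g + δ)·k; here n + g + δ = 0.088.
Setting f'(k) = n+g+δ gives 0.39·k^(0.39−1) = 0.088, hence k_gold = (0.39/0.088)^(1/0.61) ≈ 11.4808.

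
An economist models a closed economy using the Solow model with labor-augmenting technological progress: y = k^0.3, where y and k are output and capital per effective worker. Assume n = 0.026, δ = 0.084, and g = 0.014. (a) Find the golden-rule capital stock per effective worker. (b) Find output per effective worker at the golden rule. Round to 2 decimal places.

Capital per effective worker breaks even when investment replaces (n + g + δ)·k; here n + g + δ = 0.124.
At the golden rule the marginal product of capital equals n+g+δ: 0.3·k^(0.3−1) = 0.124. Solving, k_gold = (0.3/0.124)^(1/0.7) ≈ 3.5330.
y_gold = 3.5330^0.3 ≈ 1.4603.

(a) k_gold ≈ 3.53; (b) y_gold ≈ 1.46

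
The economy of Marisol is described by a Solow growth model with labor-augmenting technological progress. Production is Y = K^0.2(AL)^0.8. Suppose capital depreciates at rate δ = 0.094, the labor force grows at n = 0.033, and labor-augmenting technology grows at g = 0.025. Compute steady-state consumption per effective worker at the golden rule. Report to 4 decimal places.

c_gold ≈ 0.8568

Break-even investment rate: n + g + δ = 0.033 + 0.025 + 0.094 = 0.152.
Maximizing c = f(k) − (n+g+δ)·k gives f'(k) = n+g+δ, i.e. 0.2·k^(0.2−1) = 0.152, so k_gold = (0.2/0.152)^(1/0.8) ≈ 1.4092.
y_gold = 1.4092^0.2 ≈ 1.0710.
c_gold = y_gold − (n+g+δ)·k_gold = 1.0710 − 0.152·1.4092 ≈ 0.8568.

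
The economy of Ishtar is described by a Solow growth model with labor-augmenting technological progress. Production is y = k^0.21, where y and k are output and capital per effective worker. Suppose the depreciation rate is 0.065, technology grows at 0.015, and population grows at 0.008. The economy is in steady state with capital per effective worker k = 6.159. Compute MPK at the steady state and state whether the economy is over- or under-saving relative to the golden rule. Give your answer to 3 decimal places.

over-saving; MPK ≈ 0.050

n + g + δ = 0.008 + 0.015 + 0.065 = 0.088.
MPK = 0.21·k^(0.21−1) = 0.21·6.159^(-0.79) ≈ 0.0499.
MPK < 0.088, so the economy is dynamically inefficient (over-saving).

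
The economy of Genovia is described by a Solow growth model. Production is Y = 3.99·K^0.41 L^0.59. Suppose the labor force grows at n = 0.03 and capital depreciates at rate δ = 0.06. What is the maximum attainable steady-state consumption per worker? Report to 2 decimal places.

c_gold ≈ 17.66

n + δ = 0.03 + 0.06 = 0.09.
At the golden rule the marginal product of capital equals n+δ: 0.41·3.99·k^(0.41−1) = 0.09. Solving, k_gold = (0.41·3.99/0.09)^(1/0.59) ≈ 136.3860.
y_gold = 3.99·136.3860^0.41 ≈ 29.9384.
c_gold = y_gold − (n+δ)·k_gold = 29.9384 − 0.09·136.3860 ≈ 17.6637.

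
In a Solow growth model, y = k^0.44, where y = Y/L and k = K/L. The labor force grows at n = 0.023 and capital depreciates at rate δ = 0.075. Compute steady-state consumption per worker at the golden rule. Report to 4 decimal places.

c_gold ≈ 1.8224

Break-even investment rate: n + δ = 0.023 + 0.075 = 0.098.
At the golden rule the marginal product of capital equals n+δ: 0.44·k^(0.44−1) = 0.098. Solving, k_gold = (0.44/0.098)^(1/0.56) ≈ 14.6114.
y_gold = 14.6114^0.44 ≈ 3.2543.
c_gold = y_gold − (n+δ)·k_gold = 3.2543 − 0.098·14.6114 ≈ 1.8224.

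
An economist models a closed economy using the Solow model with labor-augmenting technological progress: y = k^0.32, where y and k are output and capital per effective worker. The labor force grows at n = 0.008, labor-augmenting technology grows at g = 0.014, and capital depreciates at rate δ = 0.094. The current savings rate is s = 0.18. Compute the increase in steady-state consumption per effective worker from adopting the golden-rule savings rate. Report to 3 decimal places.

Break-even investment rate: n + g + δ = 0.008 + 0.014 + 0.094 = 0.116.
Current steady state (s = 0.18): k* = (0.18/0.116)^(1/0.68) ≈ 1.9081, y* = 1.9081^0.32 ≈ 1.2297, c* = (1−0.18)·1.2297 ≈ 1.0083.
Golden rule sets MPK = n+g+δ: 0.32·k^(0.32−1) = 0.116, so k_gold = (0.32/0.116)^(1/0.68) ≈ 4.4471.
y_gold = 4.4471^0.32 ≈ 1.6121, c_gold = y_gold − 0.116·k_gold ≈ 1.0962.
Gain: Δc = 1.0962 − 1.0083 ≈ 0.0879.

Δc ≈ 0.088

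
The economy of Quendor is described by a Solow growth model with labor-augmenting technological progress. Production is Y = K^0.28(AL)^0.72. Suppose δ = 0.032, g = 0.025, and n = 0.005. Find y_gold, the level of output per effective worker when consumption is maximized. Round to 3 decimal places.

y_gold ≈ 1.797

Capital per effective worker breaks even when investment replaces (n + g + δ)·k; here n + g + δ = 0.062.
At the golden rule the marginal product of capital equals n+g+δ: 0.28·k^(0.28−1) = 0.062. Solving, k_gold = (0.28/0.062)^(1/0.72) ≈ 8.1170.
Output: y_gold = k_gold^0.28 = 8.1170^0.28 ≈ 1.7973.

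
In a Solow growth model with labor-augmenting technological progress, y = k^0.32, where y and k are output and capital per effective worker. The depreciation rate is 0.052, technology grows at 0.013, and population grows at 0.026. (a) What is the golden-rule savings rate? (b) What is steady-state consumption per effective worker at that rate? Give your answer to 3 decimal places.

The effective depreciation rate is n + g + δ = 0.026 + 0.013 + 0.052 = 0.091.
For Cobb-Douglas, s_gold equals capital's share: s_gold = 0.32.
Golden rule sets MPK = n+g+δ: 0.32·k^(0.32−1) = 0.091, so k_gold = (0.32/0.091)^(1/0.68) ≈ 6.3548.
y_gold = 6.3548^0.32 ≈ 1.8071; c_gold = (1−0.32)·y_gold ≈ 1.2289.

(a) s_gold = 0.320; (b) c_gold ≈ 1.229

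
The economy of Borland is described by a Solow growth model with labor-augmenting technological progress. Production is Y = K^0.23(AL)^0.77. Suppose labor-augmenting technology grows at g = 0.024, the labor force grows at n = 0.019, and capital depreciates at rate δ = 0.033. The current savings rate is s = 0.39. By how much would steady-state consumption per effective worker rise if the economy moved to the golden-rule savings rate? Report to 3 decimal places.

Δc ≈ 0.078

n + g + δ = 0.019 + 0.024 + 0.033 = 0.076.
Current steady state (s = 0.39): k* = (0.39/0.076)^(1/0.77) ≈ 8.3638, y* = 8.3638^0.23 ≈ 1.6299, c* = (1−0.39)·1.6299 ≈ 0.9942.
At the golden rule the marginal product of capital equals n+g+δ: 0.23·k^(0.23−1) = 0.076. Solving, k_gold = (0.23/0.076)^(1/0.77) ≈ 4.2127.
y_gold = 4.2127^0.23 ≈ 1.3920, c_gold = y_gold − 0.076·k_gold ≈ 1.0719.
Gain: Δc = 1.0719 − 0.9942 ≈ 0.0776.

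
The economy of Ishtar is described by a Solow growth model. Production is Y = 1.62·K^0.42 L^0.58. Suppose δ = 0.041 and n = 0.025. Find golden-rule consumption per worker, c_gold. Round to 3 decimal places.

Capital per worker breaks even when investment replaces (n + δ)·k; here n + δ = 0.066.
At the golden rule the marginal product of capital equals n+δ: 0.42·1.62·k^(0.42−1) = 0.066. Solving, k_gold = (0.42·1.62/0.066)^(1/0.58) ≈ 55.8382.
y_gold = 1.62·55.8382^0.42 ≈ 8.7746.
c_gold = y_gold − (n+δ)·k_gold = 8.7746 − 0.066·55.8382 ≈ 5.0893.

c_gold ≈ 5.089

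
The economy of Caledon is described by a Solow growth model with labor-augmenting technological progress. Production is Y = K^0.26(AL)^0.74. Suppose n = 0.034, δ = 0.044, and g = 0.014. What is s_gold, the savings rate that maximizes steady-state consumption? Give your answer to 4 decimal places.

s_gold = 0.2600

n + g + δ = 0.034 + 0.014 + 0.044 = 0.092.
At the golden rule MPK = n+g+δ, and in any Cobb-Douglas steady state s = (n+g+δ)·k/y = MPK·k/y = capital's share 0.26.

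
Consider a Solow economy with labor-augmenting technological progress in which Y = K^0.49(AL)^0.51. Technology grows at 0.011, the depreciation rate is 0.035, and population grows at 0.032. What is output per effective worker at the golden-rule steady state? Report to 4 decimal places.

y_gold ≈ 5.8453

Break-even investment rate: n + g + δ = 0.032 + 0.011 + 0.035 = 0.078.
Setting f'(k) = n+g+δ gives 0.49·k^(0.49−1) = 0.078, hence k_gold = (0.49/0.078)^(1/0.51) ≈ 36.7202.
Output: y_gold = k_gold^0.49 = 36.7202^0.49 ≈ 5.8453.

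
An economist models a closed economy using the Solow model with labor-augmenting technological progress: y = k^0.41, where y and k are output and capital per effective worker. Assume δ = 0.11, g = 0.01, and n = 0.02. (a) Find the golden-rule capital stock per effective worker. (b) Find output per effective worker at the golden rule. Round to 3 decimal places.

(a) k_gold ≈ 6.179; (b) y_gold ≈ 2.110

Break-even investment rate: n + g + δ = 0.02 + 0.01 + 0.11 = 0.14.
Golden rule sets MPK = n+g+δ: 0.41·k^(0.41−1) = 0.14, so k_gold = (0.41/0.14)^(1/0.59) ≈ 6.1793.
y_gold = 6.1793^0.41 ≈ 2.1100.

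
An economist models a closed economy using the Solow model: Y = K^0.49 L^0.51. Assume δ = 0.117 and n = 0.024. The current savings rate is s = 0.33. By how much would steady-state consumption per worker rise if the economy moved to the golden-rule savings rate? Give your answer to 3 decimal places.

The effective depreciation rate is n + δ = 0.024 + 0.117 = 0.141.
Current steady state (s = 0.33): k* = (0.33/0.141)^(1/0.51) ≈ 5.2979, y* = 5.2979^0.49 ≈ 2.2637, c* = (1−0.33)·2.2637 ≈ 1.5167.
Maximizing c = f(k) − (n+δ)·k gives f'(k) = n+δ, i.e. 0.49·k^(0.49−1) = 0.141, so k_gold = (0.49/0.141)^(1/0.51) ≈ 11.5011.
y_gold = 11.5011^0.49 ≈ 3.3095, c_gold = y_gold − 0.141·k_gold ≈ 1.6878.
Gain: Δc = 1.6878 − 1.5167 ≈ 0.1712.

Δc ≈ 0.171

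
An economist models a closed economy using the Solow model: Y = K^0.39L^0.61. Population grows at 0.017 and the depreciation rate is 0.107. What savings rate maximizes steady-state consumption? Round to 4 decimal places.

Capital per worker breaks even when investment replaces (n + δ)·k; here n + δ = 0.124.
At the golden rule MPK = n+δ, and in any Cobb-Douglas steady state s = (n+δ)·k/y = MPK·k/y = capital's share 0.39.

s_gold = 0.3900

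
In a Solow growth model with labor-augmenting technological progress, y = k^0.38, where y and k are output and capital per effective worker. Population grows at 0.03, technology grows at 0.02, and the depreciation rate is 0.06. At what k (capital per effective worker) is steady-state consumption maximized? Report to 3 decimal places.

k_gold ≈ 7.385

Capital per effective worker breaks even when investment replaces (n + g + δ)·k; here n + g + δ = 0.11.
Setting f'(k) = n+g+δ gives 0.38·k^(0.38−1) = 0.11, hence k_gold = (0.38/0.11)^(1/0.62) ≈ 7.3854.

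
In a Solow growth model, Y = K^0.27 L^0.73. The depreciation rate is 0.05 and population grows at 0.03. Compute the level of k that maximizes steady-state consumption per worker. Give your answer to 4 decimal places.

Capital per worker breaks even when investment replaces (n + δ)·k; here n + δ = 0.08.
At the golden rule the marginal product of capital equals n+δ: 0.27·k^(0.27−1) = 0.08. Solving, k_gold = (0.27/0.08)^(1/0.73) ≈ 5.2925.

k_gold ≈ 5.2925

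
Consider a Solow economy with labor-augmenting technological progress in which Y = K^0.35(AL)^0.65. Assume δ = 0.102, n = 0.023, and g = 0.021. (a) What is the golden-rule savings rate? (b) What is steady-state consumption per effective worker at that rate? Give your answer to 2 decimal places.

(a) s_gold = 0.35; (b) c_gold ≈ 1.04

Break-even investment rate: n + g + δ = 0.023 + 0.021 + 0.102 = 0.146.
For Cobb-Douglas, s_gold equals capital's share: s_gold = 0.35.
Maximizing c = f(k) − (n+g+δ)·k gives f'(k) = n+g+δ, i.e. 0.35·k^(0.35−1) = 0.146, so k_gold = (0.35/0.146)^(1/0.65) ≈ 3.8386.
y_gold = 3.8386^0.35 ≈ 1.6013; c_gold = (1−0.35)·y_gold ≈ 1.0408.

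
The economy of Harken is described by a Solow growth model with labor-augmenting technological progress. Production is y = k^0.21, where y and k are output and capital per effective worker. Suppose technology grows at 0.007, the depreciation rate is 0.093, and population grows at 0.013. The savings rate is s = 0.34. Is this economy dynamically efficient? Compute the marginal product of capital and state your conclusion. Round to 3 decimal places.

dynamically inefficient; MPK ≈ 0.070

Capital per effective worker breaks even when investment replaces (n + g + δ)·k; here n + g + δ = 0.113.
Steady-state k*: s·k^0.21 = 0.113·k gives k* = (0.34/0.113)^(1/0.79) ≈ 4.0325.
MPK = 0.21·4.0325^(-0.79) ≈ 0.0698.
MPK < n+g+δ = 0.113, so the economy is dynamically inefficient (over-saving).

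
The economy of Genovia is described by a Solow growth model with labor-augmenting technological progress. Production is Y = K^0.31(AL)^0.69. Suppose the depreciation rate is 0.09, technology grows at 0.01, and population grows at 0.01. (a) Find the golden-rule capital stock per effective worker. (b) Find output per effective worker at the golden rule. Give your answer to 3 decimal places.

(a) k_gold ≈ 4.489; (b) y_gold ≈ 1.593

n + g + δ = 0.01 + 0.01 + 0.09 = 0.11.
At the golden rule the marginal product of capital equals n+g+δ: 0.31·k^(0.31−1) = 0.11. Solving, k_gold = (0.31/0.11)^(1/0.69) ≈ 4.4888.
y_gold = 4.4888^0.31 ≈ 1.5928.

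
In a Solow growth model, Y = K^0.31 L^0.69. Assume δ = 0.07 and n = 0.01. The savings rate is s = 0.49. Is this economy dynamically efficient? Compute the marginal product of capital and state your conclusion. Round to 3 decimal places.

The effective depreciation rate is n + δ = 0.01 + 0.07 = 0.08.
Steady-state k*: s·k^0.31 = 0.08·k gives k* = (0.49/0.08)^(1/0.69) ≈ 13.8272.
MPK = 0.31·13.8272^(-0.69) ≈ 0.0506.
MPK < n+δ = 0.08, so the economy is dynamically inefficient (over-saving).

dynamically inefficient; MPK ≈ 0.051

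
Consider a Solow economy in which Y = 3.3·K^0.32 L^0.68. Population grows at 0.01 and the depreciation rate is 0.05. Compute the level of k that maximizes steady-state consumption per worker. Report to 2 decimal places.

Capital per worker breaks even when investment replaces (n + δ)·k; here n + δ = 0.06.
At the golden rule the marginal product of capital equals n+δ: 0.32·3.3·k^(0.32−1) = 0.06. Solving, k_gold = (0.32·3.3/0.06)^(1/0.68) ≈ 67.8635.

k_gold ≈ 67.86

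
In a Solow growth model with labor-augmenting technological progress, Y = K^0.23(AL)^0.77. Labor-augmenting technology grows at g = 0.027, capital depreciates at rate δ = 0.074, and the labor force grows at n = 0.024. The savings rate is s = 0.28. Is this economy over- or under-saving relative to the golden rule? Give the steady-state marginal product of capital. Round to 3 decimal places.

Capital per effective worker breaks even when investment replaces (n + g + δ)·k; here n + g + δ = 0.125.
Steady-state k*: s·k^0.23 = 0.125·k gives k* = (0.28/0.125)^(1/0.77) ≈ 2.8501.
MPK = 0.23·2.8501^(-0.77) ≈ 0.1027.
MPK < n+g+δ = 0.125, so the economy is dynamically inefficient (over-saving).

over-saving; MPK ≈ 0.103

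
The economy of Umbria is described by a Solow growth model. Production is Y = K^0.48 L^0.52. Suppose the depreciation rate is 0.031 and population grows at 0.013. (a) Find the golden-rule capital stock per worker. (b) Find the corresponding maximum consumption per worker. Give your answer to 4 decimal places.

(a) k_gold ≈ 99.0255; (b) c_gold ≈ 4.7202

Break-even investment rate: n + δ = 0.013 + 0.031 = 0.044.
Maximizing c = f(k) − (n+δ)·k gives f'(k) = n+δ, i.e. 0.48·k^(0.48−1) = 0.044, so k_gold = (0.48/0.044)^(1/0.52) ≈ 99.0255.
y_gold = 99.0255^0.48 ≈ 9.0773; c_gold = y_gold − 0.044·k_gold ≈ 4.7202.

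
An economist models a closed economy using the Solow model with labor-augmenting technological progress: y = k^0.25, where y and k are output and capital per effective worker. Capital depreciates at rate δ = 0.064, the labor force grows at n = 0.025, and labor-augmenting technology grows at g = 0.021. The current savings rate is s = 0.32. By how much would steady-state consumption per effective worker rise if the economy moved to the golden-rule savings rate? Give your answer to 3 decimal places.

Break-even investment rate: n + g + δ = 0.025 + 0.021 + 0.064 = 0.11.
Current steady state (s = 0.32): k* = (0.32/0.11)^(1/0.75) ≈ 4.1528, y* = 4.1528^0.25 ≈ 1.4275, c* = (1−0.32)·1.4275 ≈ 0.9707.
Setting f'(k) = n+g+δ gives 0.25·k^(0.25−1) = 0.11, hence k_gold = (0.25/0.11)^(1/0.75) ≈ 2.9881.
y_gold = 2.9881^0.25 ≈ 1.3148, c_gold = y_gold − 0.11·k_gold ≈ 0.9861.
Gain: Δc = 0.9861 − 0.9707 ≈ 0.0154.

Δc ≈ 0.015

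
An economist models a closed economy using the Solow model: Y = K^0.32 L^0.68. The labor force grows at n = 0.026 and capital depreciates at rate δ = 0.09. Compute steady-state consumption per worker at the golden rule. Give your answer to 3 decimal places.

c_gold ≈ 1.096

The effective depreciation rate is n + δ = 0.026 + 0.09 = 0.116.
Setting f'(k) = n+δ gives 0.32·k^(0.32−1) = 0.116, hence k_gold = (0.32/0.116)^(1/0.68) ≈ 4.4471.
y_gold = 4.4471^0.32 ≈ 1.6121.
c_gold = y_gold − (n+δ)·k_gold = 1.6121 − 0.116·4.4471 ≈ 1.0962.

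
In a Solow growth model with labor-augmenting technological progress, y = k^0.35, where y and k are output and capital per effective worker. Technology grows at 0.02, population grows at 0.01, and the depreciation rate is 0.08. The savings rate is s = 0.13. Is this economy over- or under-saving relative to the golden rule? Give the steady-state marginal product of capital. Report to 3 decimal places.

under-saving; MPK ≈ 0.296

n + g + δ = 0.01 + 0.02 + 0.08 = 0.11.
Steady-state k*: s·k^0.35 = 0.11·k gives k* = (0.13/0.11)^(1/0.65) ≈ 1.2931.
MPK = 0.35·1.2931^(-0.65) ≈ 0.2962.
MPK > n+g+δ = 0.11, so the economy is dynamically efficient (under-saving).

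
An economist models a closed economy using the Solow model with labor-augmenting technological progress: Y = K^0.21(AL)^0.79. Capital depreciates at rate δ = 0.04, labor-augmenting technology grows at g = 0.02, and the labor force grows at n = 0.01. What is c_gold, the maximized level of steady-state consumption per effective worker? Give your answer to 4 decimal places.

c_gold ≈ 1.0579

The effective depreciation rate is n + g + δ = 0.01 + 0.02 + 0.04 = 0.07.
Golden rule sets MPK = n+g+δ: 0.21·k^(0.21−1) = 0.07, so k_gold = (0.21/0.07)^(1/0.79) ≈ 4.0175.
y_gold = 4.0175^0.21 ≈ 1.3392.
c_gold = y_gold − (n+g+δ)·k_gold = 1.3392 − 0.07·4.0175 ≈ 1.0579.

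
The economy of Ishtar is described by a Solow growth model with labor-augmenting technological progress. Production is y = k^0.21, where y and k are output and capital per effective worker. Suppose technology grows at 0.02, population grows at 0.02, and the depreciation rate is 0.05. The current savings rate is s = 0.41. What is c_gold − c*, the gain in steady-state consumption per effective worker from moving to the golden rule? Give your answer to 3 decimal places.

n + g + δ = 0.02 + 0.02 + 0.05 = 0.09.
Current steady state (s = 0.41): k* = (0.41/0.09)^(1/0.79) ≈ 6.8171, y* = 6.8171^0.21 ≈ 1.4964, c* = (1−0.41)·1.4964 ≈ 0.8829.
Golden rule sets MPK = n+g+δ: 0.21·k^(0.21−1) = 0.09, so k_gold = (0.21/0.09)^(1/0.79) ≈ 2.9228.
y_gold = 2.9228^0.21 ≈ 1.2526, c_gold = y_gold − 0.09·k_gold ≈ 0.9896.
Gain: Δc = 0.9896 − 0.8829 ≈ 0.1067.

Δc ≈ 0.107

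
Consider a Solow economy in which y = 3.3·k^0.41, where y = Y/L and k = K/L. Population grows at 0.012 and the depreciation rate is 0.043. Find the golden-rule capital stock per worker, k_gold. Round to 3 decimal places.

k_gold ≈ 227.781

Capital per worker breaks even when investment replaces (n + δ)·k; here n + δ = 0.055.
At the golden rule the marginal product of capital equals n+δ: 0.41·3.3·k^(0.41−1) = 0.055. Solving, k_gold = (0.41·3.3/0.055)^(1/0.59) ≈ 227.7808.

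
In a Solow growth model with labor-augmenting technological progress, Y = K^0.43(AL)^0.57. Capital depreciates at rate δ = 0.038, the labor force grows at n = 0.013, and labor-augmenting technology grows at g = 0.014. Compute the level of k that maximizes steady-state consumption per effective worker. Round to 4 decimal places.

k_gold ≈ 27.5151

Capital per effective worker breaks even when investment replaces (n + g + δ)·k; here n + g + δ = 0.065.
Setting f'(k) = n+g+δ gives 0.43·k^(0.43−1) = 0.065, hence k_gold = (0.43/0.065)^(1/0.57) ≈ 27.5151.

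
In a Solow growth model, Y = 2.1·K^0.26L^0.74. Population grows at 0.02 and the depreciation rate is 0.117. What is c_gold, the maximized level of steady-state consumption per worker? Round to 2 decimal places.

The effective depreciation rate is n + δ = 0.02 + 0.117 = 0.137.
Maximizing c = f(k) − (n+δ)·k gives f'(k) = n+δ, i.e. 0.26·2.1·k^(0.26−1) = 0.137, so k_gold = (0.26·2.1/0.137)^(1/0.74) ≈ 6.4781.
y_gold = 2.1·6.4781^0.26 ≈ 3.4135.
c_gold = y_gold − (n+δ)·k_gold = 3.4135 − 0.137·6.4781 ≈ 2.5260.

c_gold ≈ 2.53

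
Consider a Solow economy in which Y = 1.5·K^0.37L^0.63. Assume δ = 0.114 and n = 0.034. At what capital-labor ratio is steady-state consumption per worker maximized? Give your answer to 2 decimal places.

n + δ = 0.034 + 0.114 = 0.148.
Maximizing c = f(k) − (n+δ)·k gives f'(k) = n+δ, i.e. 0.37·1.5·k^(0.37−1) = 0.148, so k_gold = (0.37·1.5/0.148)^(1/0.63) ≈ 8.1501.

k_gold ≈ 8.15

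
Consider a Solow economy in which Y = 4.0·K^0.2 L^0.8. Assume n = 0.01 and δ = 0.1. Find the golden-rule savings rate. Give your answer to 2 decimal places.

s_gold = 0.20

The effective depreciation rate is n + δ = 0.01 + 0.1 = 0.11.
At the golden rule MPK = n+δ, and in any Cobb-Douglas steady state s = (n+δ)·k/y = MPK·k/y = capital's share 0.2.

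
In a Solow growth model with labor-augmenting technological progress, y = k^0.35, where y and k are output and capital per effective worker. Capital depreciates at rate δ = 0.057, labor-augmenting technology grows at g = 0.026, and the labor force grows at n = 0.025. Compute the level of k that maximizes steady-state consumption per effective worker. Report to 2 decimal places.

k_gold ≈ 6.10

Break-even investment rate: n + g + δ = 0.025 + 0.026 + 0.057 = 0.108.
Setting f'(k) = n+g+δ gives 0.35·k^(0.35−1) = 0.108, hence k_gold = (0.35/0.108)^(1/0.65) ≈ 6.1039.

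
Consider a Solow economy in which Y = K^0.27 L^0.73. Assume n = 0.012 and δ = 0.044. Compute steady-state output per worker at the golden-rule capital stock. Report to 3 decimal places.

y_gold ≈ 1.789

Break-even investment rate: n + δ = 0.012 + 0.044 = 0.056.
At the golden rule the marginal product of capital equals n+δ: 0.27·k^(0.27−1) = 0.056. Solving, k_gold = (0.27/0.056)^(1/0.73) ≈ 8.6269.
Output: y_gold = k_gold^0.27 = 8.6269^0.27 ≈ 1.7893.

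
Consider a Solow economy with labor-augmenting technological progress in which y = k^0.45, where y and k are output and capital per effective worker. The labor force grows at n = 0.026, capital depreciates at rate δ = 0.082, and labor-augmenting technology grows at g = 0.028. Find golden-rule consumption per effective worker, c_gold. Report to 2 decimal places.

c_gold ≈ 1.46

The effective depreciation rate is n + g + δ = 0.026 + 0.028 + 0.082 = 0.136.
At the golden rule the marginal product of capital equals n+g+δ: 0.45·k^(0.45−1) = 0.136. Solving, k_gold = (0.45/0.136)^(1/0.55) ≈ 8.8077.
y_gold = 8.8077^0.45 ≈ 2.6619.
c_gold = y_gold − (n+g+δ)·k_gold = 2.6619 − 0.136·8.8077 ≈ 1.4640.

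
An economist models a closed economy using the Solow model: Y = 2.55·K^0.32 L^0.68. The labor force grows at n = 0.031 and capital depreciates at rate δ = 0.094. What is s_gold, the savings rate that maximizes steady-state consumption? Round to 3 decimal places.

The effective depreciation rate is n + δ = 0.031 + 0.094 = 0.125.
At the golden rule MPK = n+δ, and in any Cobb-Douglas steady state s = (n+δ)·k/y = MPK·k/y = capital's share 0.32.

s_gold = 0.320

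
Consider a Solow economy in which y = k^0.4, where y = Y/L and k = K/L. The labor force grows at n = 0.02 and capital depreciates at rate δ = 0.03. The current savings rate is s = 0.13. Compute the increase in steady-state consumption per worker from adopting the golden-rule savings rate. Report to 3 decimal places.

Δc ≈ 0.755

The effective depreciation rate is n + δ = 0.02 + 0.03 = 0.05.
Current steady state (s = 0.13): k* = (0.13/0.05)^(1/0.6) ≈ 4.9161, y* = 4.9161^0.4 ≈ 1.8908, c* = (1−0.13)·1.8908 ≈ 1.6450.
Setting f'(k) = n+δ gives 0.4·k^(0.4−1) = 0.05, hence k_gold = (0.4/0.05)^(1/0.6) ≈ 32.0000.
y_gold = 32.0000^0.4 ≈ 4.0000, c_gold = y_gold − 0.05·k_gold ≈ 2.4000.
Gain: Δc = 2.4000 − 1.6450 ≈ 0.7550.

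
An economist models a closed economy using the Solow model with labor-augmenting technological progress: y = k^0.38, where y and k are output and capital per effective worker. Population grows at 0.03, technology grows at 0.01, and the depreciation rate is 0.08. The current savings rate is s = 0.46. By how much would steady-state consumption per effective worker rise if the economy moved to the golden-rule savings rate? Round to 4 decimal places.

The effective depreciation rate is n + g + δ = 0.03 + 0.01 + 0.08 = 0.12.
Current steady state (s = 0.46): k* = (0.46/0.12)^(1/0.62) ≈ 8.7348, y* = 8.7348^0.38 ≈ 2.2786, c* = (1−0.46)·2.2786 ≈ 1.2305.
Golden rule sets MPK = n+g+δ: 0.38·k^(0.38−1) = 0.12, so k_gold = (0.38/0.12)^(1/0.62) ≈ 6.4183.
y_gold = 6.4183^0.38 ≈ 2.0268, c_gold = y_gold − 0.12·k_gold ≈ 1.2566.
Gain: Δc = 1.2566 − 1.2305 ≈ 0.0262.

Δc ≈ 0.0262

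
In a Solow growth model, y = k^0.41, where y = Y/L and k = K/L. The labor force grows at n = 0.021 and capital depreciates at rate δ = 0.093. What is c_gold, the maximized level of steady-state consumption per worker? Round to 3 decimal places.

c_gold ≈ 1.436

n + δ = 0.021 + 0.093 = 0.114.
Setting f'(k) = n+δ gives 0.41·k^(0.41−1) = 0.114, hence k_gold = (0.41/0.114)^(1/0.59) ≈ 8.7532.
y_gold = 8.7532^0.41 ≈ 2.4338.
c_gold = y_gold − (n+δ)·k_gold = 2.4338 − 0.114·8.7532 ≈ 1.4360.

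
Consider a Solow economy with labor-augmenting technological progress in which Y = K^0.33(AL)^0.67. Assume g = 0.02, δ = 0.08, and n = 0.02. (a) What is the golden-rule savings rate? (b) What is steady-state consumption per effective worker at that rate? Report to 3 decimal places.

Break-even investment rate: n + g + δ = 0.02 + 0.02 + 0.08 = 0.12.
For Cobb-Douglas, s_gold equals capital's share: s_gold = 0.33.
Golden rule sets MPK = n+g+δ: 0.33·k^(0.33−1) = 0.12, so k_gold = (0.33/0.12)^(1/0.67) ≈ 4.5261.
y_gold = 4.5261^0.33 ≈ 1.6458; c_gold = (1−0.33)·y_gold ≈ 1.1027.

(a) s_gold = 0.330; (b) c_gold ≈ 1.103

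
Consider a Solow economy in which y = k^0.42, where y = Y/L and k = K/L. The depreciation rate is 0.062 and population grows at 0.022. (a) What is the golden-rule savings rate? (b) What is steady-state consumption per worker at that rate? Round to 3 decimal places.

n + δ = 0.022 + 0.062 = 0.084.
For Cobb-Douglas, s_gold equals capital's share: s_gold = 0.42.
At the golden rule the marginal product of capital equals n+δ: 0.42·k^(0.42−1) = 0.084. Solving, k_gold = (0.42/0.084)^(1/0.58) ≈ 16.0369.
y_gold = 16.0369^0.42 ≈ 3.2074; c_gold = (1−0.42)·y_gold ≈ 1.8603.

(a) s_gold = 0.420; (b) c_gold ≈ 1.860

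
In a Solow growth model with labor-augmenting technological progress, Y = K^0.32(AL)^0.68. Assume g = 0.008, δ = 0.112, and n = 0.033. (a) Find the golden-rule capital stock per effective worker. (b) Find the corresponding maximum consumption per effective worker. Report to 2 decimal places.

Capital per effective worker breaks even when investment replaces (n + g + δ)·k; here n + g + δ = 0.153.
Setting f'(k) = n+g+δ gives 0.32·k^(0.32−1) = 0.153, hence k_gold = (0.32/0.153)^(1/0.68) ≈ 2.9598.
y_gold = 2.9598^0.32 ≈ 1.4152; c_gold = y_gold − 0.153·k_gold ≈ 0.9623.

(a) k_gold ≈ 2.96; (b) c_gold ≈ 0.96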